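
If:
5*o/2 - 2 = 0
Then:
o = 4/5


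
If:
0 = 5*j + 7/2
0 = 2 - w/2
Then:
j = -7/10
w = 4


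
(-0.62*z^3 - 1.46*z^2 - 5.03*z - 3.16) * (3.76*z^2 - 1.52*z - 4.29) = -2.3312*z^5 - 4.5472*z^4 - 14.0338*z^3 + 2.0274*z^2 + 26.3819*z + 13.5564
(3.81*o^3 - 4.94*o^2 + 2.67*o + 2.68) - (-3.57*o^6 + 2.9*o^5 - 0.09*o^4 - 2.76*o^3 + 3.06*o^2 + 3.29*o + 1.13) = 3.57*o^6 - 2.9*o^5 + 0.09*o^4 + 6.57*o^3 - 8.0*o^2 - 0.62*o + 1.55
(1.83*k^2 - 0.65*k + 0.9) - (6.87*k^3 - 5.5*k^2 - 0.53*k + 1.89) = -6.87*k^3 + 7.33*k^2 - 0.12*k - 0.99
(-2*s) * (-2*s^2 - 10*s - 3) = 4*s^3 + 20*s^2 + 6*s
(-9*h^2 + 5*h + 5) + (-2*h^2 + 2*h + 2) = -11*h^2 + 7*h + 7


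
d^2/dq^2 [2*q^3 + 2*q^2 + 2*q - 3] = 12*q + 4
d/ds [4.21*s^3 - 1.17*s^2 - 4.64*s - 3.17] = 12.63*s^2 - 2.34*s - 4.64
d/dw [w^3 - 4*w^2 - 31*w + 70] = 3*w^2 - 8*w - 31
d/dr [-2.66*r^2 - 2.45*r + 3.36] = -5.32*r - 2.45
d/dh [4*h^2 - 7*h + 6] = 8*h - 7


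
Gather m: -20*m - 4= -20*m - 4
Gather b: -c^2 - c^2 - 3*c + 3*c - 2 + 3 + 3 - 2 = 2 - 2*c^2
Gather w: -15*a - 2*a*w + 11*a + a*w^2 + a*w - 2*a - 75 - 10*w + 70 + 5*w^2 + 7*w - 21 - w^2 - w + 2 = -6*a + w^2*(a + 4) + w*(-a - 4) - 24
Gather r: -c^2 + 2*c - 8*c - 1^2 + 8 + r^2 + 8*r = -c^2 - 6*c + r^2 + 8*r + 7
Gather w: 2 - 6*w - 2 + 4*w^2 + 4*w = 4*w^2 - 2*w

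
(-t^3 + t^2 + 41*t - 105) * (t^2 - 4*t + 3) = -t^5 + 5*t^4 + 34*t^3 - 266*t^2 + 543*t - 315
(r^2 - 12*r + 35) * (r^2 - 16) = r^4 - 12*r^3 + 19*r^2 + 192*r - 560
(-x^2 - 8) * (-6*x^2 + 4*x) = 6*x^4 - 4*x^3 + 48*x^2 - 32*x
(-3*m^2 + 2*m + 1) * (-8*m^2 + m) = 24*m^4 - 19*m^3 - 6*m^2 + m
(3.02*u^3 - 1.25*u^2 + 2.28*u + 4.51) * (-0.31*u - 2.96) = -0.9362*u^4 - 8.5517*u^3 + 2.9932*u^2 - 8.1469*u - 13.3496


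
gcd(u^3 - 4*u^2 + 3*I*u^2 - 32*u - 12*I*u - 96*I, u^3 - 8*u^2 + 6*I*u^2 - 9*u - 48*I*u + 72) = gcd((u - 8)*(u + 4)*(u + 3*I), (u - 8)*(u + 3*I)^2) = u^2 + u*(-8 + 3*I) - 24*I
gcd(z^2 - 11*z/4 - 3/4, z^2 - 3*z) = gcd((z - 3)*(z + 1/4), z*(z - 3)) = z - 3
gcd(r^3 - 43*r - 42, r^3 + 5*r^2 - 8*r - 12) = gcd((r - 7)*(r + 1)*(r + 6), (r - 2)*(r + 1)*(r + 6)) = r^2 + 7*r + 6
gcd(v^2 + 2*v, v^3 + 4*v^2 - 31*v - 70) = v + 2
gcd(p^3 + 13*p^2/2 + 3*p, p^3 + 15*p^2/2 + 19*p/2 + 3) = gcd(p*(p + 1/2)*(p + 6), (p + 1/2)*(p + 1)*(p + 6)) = p^2 + 13*p/2 + 3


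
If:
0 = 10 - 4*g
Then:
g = 5/2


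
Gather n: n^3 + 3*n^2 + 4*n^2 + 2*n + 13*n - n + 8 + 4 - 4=n^3 + 7*n^2 + 14*n + 8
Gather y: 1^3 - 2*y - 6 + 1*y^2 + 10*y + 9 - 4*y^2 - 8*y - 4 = -3*y^2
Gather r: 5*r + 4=5*r + 4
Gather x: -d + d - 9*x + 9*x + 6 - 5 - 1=0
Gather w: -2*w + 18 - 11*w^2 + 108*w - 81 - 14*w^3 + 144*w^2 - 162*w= -14*w^3 + 133*w^2 - 56*w - 63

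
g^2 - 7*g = g*(g - 7)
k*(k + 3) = k^2 + 3*k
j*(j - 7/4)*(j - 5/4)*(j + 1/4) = j^4 - 11*j^3/4 + 23*j^2/16 + 35*j/64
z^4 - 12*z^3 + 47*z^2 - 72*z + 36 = (z - 6)*(z - 3)*(z - 2)*(z - 1)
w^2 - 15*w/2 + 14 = (w - 4)*(w - 7/2)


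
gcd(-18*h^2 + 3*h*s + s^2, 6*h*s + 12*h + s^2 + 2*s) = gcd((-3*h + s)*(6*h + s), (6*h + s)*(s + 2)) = 6*h + s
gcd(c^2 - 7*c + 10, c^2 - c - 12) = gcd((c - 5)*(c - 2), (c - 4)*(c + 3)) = 1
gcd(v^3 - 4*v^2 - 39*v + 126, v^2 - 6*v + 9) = v - 3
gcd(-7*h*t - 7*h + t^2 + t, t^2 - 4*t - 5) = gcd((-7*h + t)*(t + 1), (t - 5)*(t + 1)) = t + 1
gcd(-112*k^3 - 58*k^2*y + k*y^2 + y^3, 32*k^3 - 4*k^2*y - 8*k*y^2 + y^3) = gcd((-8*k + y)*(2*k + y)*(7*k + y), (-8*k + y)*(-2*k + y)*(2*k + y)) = -16*k^2 - 6*k*y + y^2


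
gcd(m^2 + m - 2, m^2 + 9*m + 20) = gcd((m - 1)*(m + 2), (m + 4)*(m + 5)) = 1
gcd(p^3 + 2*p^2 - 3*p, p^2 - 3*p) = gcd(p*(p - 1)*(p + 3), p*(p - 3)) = p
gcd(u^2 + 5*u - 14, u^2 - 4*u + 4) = u - 2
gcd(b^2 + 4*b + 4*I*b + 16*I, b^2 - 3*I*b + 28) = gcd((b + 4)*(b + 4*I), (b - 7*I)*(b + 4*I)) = b + 4*I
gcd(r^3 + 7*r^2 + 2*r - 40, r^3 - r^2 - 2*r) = r - 2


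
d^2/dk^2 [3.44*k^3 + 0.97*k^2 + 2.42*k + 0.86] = 20.64*k + 1.94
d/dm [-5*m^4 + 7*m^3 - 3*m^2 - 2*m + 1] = -20*m^3 + 21*m^2 - 6*m - 2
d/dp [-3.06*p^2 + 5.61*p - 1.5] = 5.61 - 6.12*p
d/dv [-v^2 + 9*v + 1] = 9 - 2*v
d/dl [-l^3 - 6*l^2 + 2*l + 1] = -3*l^2 - 12*l + 2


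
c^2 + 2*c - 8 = (c - 2)*(c + 4)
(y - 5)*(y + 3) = y^2 - 2*y - 15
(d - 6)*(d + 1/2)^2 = d^3 - 5*d^2 - 23*d/4 - 3/2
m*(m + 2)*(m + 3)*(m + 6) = m^4 + 11*m^3 + 36*m^2 + 36*m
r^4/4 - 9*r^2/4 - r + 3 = (r/2 + 1)^2*(r - 3)*(r - 1)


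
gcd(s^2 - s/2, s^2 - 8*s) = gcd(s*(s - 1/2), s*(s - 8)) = s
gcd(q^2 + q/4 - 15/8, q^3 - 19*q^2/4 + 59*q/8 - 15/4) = q - 5/4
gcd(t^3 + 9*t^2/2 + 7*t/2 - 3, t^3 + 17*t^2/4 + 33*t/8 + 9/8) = t + 3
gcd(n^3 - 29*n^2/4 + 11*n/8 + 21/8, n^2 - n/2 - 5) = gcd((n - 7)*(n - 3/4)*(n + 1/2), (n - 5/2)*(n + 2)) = 1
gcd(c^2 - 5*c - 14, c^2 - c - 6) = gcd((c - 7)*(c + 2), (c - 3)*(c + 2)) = c + 2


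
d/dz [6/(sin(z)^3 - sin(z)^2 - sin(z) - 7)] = 6*(-3*sin(z)^2 + 2*sin(z) + 1)*cos(z)/(-sin(z)^3 + sin(z)^2 + sin(z) + 7)^2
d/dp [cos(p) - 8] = -sin(p)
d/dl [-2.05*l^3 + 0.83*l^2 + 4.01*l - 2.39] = -6.15*l^2 + 1.66*l + 4.01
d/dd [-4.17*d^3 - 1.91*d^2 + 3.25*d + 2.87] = -12.51*d^2 - 3.82*d + 3.25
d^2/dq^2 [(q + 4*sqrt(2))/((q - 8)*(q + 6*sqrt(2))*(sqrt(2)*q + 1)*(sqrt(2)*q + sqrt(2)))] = (12*sqrt(2)*q^7 - 112*sqrt(2)*q^6 + 368*q^6 - 3318*q^5 + 2349*sqrt(2)*q^5 - 18501*sqrt(2)*q^4 + 16818*q^4 - 74900*q^3 + 47453*sqrt(2)*q^3 + 9072*sqrt(2)*q^2 + 192696*q^2 + 111120*sqrt(2)*q + 188832*q + 30912*sqrt(2) + 103232)/(2*sqrt(2)*q^12 - 42*sqrt(2)*q^11 + 78*q^11 - 1638*q^10 + 789*sqrt(2)*q^10 - 11417*sqrt(2)*q^9 + 12727*q^9 - 66339*q^8 + 68079*sqrt(2)*q^8 - 74907*sqrt(2)*q^7 + 311415*q^7 - 134170*sqrt(2)*q^6 - 185731*q^6 - 2777424*q^5 - 761670*sqrt(2)*q^5 - 3430752*sqrt(2)*q^4 - 4230408*q^4 - 4381776*sqrt(2)*q^3 - 4367168*q^3 - 3773952*q^2 - 2093184*sqrt(2)*q^2 - 1437696*q - 580608*sqrt(2)*q - 221184*sqrt(2))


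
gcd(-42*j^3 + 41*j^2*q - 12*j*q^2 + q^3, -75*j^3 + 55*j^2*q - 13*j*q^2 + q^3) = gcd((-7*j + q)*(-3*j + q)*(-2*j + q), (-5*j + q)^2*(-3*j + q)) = -3*j + q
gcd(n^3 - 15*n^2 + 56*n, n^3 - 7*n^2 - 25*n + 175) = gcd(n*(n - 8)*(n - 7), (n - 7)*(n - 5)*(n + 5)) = n - 7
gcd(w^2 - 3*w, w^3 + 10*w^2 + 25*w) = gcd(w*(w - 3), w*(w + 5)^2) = w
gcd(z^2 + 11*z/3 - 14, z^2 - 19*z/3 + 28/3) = z - 7/3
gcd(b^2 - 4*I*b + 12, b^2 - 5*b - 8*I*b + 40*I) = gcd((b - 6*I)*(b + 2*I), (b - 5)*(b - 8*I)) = 1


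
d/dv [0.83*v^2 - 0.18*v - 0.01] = 1.66*v - 0.18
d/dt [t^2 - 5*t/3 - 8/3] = 2*t - 5/3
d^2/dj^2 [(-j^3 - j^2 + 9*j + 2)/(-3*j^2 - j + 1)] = 32*(-5*j^3 - 3*j^2 - 6*j - 1)/(27*j^6 + 27*j^5 - 18*j^4 - 17*j^3 + 6*j^2 + 3*j - 1)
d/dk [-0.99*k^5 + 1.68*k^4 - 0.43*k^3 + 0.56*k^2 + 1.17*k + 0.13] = -4.95*k^4 + 6.72*k^3 - 1.29*k^2 + 1.12*k + 1.17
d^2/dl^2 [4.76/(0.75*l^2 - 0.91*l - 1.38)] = (5.355*l^2 - 6.4974*l - 4.76*(1.5*l - 0.91)*(3.0*l - 1.82) - 9.8532)/(-0.75*l^2 + 0.91*l + 1.38)^3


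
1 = 1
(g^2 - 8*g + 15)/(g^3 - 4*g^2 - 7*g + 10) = (g - 3)/(g^2 + g - 2)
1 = 1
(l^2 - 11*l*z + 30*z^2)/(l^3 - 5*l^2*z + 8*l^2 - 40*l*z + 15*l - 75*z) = (l - 6*z)/(l^2 + 8*l + 15)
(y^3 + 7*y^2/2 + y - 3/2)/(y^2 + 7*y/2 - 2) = (y^2 + 4*y + 3)/(y + 4)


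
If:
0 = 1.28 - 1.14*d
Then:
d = 1.12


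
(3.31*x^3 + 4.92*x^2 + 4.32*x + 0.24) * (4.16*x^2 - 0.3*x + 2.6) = 13.7696*x^5 + 19.4742*x^4 + 25.1012*x^3 + 12.4944*x^2 + 11.16*x + 0.624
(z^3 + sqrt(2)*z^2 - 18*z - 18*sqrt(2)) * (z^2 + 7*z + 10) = z^5 + sqrt(2)*z^4 + 7*z^4 - 8*z^3 + 7*sqrt(2)*z^3 - 126*z^2 - 8*sqrt(2)*z^2 - 180*z - 126*sqrt(2)*z - 180*sqrt(2)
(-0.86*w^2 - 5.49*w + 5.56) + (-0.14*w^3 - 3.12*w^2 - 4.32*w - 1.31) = -0.14*w^3 - 3.98*w^2 - 9.81*w + 4.25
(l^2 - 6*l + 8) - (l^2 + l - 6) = 14 - 7*l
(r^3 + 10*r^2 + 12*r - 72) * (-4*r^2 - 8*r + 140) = -4*r^5 - 48*r^4 + 12*r^3 + 1592*r^2 + 2256*r - 10080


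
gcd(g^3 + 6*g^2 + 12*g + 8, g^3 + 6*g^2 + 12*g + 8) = g^3 + 6*g^2 + 12*g + 8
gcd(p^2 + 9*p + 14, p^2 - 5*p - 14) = p + 2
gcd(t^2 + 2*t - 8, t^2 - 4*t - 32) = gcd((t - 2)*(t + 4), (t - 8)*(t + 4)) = t + 4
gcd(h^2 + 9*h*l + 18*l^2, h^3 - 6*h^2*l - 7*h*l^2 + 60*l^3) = h + 3*l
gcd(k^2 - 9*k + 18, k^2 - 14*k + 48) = k - 6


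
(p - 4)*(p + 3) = p^2 - p - 12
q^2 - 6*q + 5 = (q - 5)*(q - 1)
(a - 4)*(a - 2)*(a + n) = a^3 + a^2*n - 6*a^2 - 6*a*n + 8*a + 8*n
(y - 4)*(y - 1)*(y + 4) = y^3 - y^2 - 16*y + 16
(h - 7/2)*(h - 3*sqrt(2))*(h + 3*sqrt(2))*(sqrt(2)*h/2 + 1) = sqrt(2)*h^4/2 - 7*sqrt(2)*h^3/4 + h^3 - 9*sqrt(2)*h^2 - 7*h^2/2 - 18*h + 63*sqrt(2)*h/2 + 63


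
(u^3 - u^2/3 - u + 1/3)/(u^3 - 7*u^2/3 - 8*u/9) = 3*(-3*u^3 + u^2 + 3*u - 1)/(u*(-9*u^2 + 21*u + 8))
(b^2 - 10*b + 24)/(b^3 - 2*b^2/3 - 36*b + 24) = 3*(b - 4)/(3*b^2 + 16*b - 12)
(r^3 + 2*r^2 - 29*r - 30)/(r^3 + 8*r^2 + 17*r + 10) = (r^2 + r - 30)/(r^2 + 7*r + 10)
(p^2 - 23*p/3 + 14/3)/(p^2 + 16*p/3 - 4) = (p - 7)/(p + 6)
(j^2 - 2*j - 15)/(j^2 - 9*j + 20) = (j + 3)/(j - 4)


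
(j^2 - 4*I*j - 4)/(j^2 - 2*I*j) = (j - 2*I)/j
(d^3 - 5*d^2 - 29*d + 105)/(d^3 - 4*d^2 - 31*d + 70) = (d - 3)/(d - 2)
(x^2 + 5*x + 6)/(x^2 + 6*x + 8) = (x + 3)/(x + 4)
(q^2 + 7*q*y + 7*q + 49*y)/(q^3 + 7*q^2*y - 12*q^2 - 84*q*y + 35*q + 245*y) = (q + 7)/(q^2 - 12*q + 35)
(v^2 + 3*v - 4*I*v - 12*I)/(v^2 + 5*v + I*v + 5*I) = (v^2 + v*(3 - 4*I) - 12*I)/(v^2 + v*(5 + I) + 5*I)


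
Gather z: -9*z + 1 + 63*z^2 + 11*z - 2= 63*z^2 + 2*z - 1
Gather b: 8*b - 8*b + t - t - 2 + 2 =0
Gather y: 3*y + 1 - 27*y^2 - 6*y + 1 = -27*y^2 - 3*y + 2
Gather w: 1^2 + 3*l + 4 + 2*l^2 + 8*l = 2*l^2 + 11*l + 5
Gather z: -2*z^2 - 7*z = -2*z^2 - 7*z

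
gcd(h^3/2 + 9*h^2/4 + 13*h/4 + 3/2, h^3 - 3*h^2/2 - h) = 1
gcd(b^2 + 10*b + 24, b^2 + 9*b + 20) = b + 4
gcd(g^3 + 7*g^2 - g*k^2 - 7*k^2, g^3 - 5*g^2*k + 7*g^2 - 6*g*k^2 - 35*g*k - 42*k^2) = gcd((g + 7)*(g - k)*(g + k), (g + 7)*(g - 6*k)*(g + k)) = g^2 + g*k + 7*g + 7*k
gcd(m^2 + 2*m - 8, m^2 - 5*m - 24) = 1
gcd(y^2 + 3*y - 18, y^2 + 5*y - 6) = y + 6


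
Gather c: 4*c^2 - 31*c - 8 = 4*c^2 - 31*c - 8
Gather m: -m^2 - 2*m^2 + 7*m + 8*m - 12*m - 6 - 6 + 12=-3*m^2 + 3*m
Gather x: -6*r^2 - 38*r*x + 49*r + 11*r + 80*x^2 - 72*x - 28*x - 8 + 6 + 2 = -6*r^2 + 60*r + 80*x^2 + x*(-38*r - 100)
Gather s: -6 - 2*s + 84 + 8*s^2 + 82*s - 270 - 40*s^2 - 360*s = -32*s^2 - 280*s - 192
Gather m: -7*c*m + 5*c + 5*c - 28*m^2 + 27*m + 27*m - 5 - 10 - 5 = 10*c - 28*m^2 + m*(54 - 7*c) - 20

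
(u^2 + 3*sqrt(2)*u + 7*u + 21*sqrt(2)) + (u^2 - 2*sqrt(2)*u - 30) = 2*u^2 + sqrt(2)*u + 7*u - 30 + 21*sqrt(2)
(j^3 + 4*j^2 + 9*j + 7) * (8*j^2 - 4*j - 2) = 8*j^5 + 28*j^4 + 54*j^3 + 12*j^2 - 46*j - 14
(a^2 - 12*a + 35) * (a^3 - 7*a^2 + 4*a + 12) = a^5 - 19*a^4 + 123*a^3 - 281*a^2 - 4*a + 420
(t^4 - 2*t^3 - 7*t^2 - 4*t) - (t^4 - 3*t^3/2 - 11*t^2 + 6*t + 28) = -t^3/2 + 4*t^2 - 10*t - 28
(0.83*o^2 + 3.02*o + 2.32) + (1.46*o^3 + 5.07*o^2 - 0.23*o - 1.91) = 1.46*o^3 + 5.9*o^2 + 2.79*o + 0.41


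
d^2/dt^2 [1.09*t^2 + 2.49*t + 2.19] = 2.18000000000000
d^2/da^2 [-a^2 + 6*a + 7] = -2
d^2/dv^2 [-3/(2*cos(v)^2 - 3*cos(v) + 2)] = 3*(-16*sin(v)^4 + sin(v)^2 - 57*cos(v)/2 + 9*cos(3*v)/2 + 25)/(2*sin(v)^2 + 3*cos(v) - 4)^3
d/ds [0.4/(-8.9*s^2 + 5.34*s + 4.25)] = (7.12*s - 2.136)/(-8.9*s^2 + 5.34*s + 4.25)^2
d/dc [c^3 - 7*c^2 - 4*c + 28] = 3*c^2 - 14*c - 4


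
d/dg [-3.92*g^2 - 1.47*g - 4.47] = -7.84*g - 1.47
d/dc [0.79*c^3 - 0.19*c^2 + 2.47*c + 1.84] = 2.37*c^2 - 0.38*c + 2.47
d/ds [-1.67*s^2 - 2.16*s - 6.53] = -3.34*s - 2.16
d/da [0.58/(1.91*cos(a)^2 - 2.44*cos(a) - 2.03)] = (2.2156*cos(a) - 1.4152)*sin(a)/(-1.91*cos(a)^2 + 2.44*cos(a) + 2.03)^2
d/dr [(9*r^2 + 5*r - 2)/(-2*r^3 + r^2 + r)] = 2*(9*r^4 + 10*r^3 - 4*r^2 + 2*r + 1)/(r^2*(4*r^4 - 4*r^3 - 3*r^2 + 2*r + 1))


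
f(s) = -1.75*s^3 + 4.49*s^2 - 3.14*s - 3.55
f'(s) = -5.25*s^2 + 8.98*s - 3.14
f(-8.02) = 1213.17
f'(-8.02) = -412.84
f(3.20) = -24.96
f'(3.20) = -28.16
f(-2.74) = 74.76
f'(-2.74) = -67.16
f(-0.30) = -2.16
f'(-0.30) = -6.31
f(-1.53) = 18.03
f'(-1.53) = -29.17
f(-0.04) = -3.42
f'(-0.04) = -3.51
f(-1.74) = 24.73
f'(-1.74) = -34.66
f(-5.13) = 366.98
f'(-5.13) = -187.37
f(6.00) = -238.75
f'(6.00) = -138.26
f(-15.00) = 6960.05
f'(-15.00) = -1319.09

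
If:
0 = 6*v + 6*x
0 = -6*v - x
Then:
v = 0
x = 0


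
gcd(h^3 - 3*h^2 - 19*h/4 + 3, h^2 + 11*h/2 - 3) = h - 1/2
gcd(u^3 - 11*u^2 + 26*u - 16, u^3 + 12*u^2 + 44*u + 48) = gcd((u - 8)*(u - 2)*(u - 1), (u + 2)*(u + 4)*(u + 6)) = 1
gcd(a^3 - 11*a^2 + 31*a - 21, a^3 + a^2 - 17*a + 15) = a^2 - 4*a + 3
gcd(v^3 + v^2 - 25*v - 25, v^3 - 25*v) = v^2 - 25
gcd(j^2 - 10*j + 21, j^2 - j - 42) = j - 7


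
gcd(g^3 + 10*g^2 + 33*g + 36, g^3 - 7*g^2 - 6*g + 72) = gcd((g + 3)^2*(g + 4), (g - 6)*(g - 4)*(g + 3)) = g + 3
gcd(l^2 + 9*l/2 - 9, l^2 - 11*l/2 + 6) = l - 3/2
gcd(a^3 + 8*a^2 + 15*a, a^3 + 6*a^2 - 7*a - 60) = a + 5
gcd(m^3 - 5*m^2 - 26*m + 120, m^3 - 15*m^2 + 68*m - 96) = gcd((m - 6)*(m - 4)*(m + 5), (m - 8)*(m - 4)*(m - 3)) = m - 4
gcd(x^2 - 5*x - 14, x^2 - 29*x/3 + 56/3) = x - 7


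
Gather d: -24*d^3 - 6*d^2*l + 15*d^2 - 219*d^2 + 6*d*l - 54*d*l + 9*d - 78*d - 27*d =-24*d^3 + d^2*(-6*l - 204) + d*(-48*l - 96)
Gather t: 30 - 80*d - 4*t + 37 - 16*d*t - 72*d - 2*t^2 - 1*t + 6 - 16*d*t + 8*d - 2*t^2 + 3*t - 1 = -144*d - 4*t^2 + t*(-32*d - 2) + 72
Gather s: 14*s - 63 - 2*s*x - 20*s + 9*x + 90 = s*(-2*x - 6) + 9*x + 27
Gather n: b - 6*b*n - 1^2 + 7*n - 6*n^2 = b - 6*n^2 + n*(7 - 6*b) - 1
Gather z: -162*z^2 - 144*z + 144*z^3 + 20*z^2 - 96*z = 144*z^3 - 142*z^2 - 240*z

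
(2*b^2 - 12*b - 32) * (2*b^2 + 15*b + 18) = 4*b^4 + 6*b^3 - 208*b^2 - 696*b - 576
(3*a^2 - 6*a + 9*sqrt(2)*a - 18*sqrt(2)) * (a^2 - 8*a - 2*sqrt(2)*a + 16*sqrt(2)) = 3*a^4 - 30*a^3 + 3*sqrt(2)*a^3 - 30*sqrt(2)*a^2 + 12*a^2 + 48*sqrt(2)*a + 360*a - 576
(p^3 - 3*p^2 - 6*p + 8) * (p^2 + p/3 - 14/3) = p^5 - 8*p^4/3 - 35*p^3/3 + 20*p^2 + 92*p/3 - 112/3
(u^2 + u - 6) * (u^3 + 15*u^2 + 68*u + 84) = u^5 + 16*u^4 + 77*u^3 + 62*u^2 - 324*u - 504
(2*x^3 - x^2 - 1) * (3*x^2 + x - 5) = 6*x^5 - x^4 - 11*x^3 + 2*x^2 - x + 5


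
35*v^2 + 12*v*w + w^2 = (5*v + w)*(7*v + w)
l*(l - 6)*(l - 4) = l^3 - 10*l^2 + 24*l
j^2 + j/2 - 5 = (j - 2)*(j + 5/2)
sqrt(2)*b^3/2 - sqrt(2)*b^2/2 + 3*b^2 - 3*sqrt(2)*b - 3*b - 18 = (b - 3)*(b + 3*sqrt(2))*(sqrt(2)*b/2 + sqrt(2))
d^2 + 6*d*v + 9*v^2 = (d + 3*v)^2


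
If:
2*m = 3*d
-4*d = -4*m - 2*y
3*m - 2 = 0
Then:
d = 4/9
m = 2/3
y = -4/9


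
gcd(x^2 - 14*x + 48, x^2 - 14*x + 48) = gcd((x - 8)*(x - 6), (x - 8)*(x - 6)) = x^2 - 14*x + 48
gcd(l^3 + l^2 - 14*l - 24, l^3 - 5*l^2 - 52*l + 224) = l - 4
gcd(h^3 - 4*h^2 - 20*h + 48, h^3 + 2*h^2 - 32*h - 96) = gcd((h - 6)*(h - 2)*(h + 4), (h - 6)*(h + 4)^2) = h^2 - 2*h - 24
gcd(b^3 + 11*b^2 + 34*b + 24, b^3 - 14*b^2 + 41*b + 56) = b + 1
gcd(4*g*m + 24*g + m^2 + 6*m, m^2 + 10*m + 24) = m + 6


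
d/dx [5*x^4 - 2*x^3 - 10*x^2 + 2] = 2*x*(10*x^2 - 3*x - 10)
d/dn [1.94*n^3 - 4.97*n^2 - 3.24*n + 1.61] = 5.82*n^2 - 9.94*n - 3.24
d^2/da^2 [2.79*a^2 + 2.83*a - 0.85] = 5.58000000000000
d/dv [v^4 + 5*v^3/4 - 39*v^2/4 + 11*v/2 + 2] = 4*v^3 + 15*v^2/4 - 39*v/2 + 11/2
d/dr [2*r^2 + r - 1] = 4*r + 1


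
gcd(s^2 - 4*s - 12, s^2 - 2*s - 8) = s + 2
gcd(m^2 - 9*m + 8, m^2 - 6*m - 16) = m - 8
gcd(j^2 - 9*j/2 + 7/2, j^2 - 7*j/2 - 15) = 1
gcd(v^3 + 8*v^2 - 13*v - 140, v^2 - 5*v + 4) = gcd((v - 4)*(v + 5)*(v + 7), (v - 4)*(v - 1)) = v - 4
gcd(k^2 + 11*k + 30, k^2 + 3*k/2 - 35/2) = k + 5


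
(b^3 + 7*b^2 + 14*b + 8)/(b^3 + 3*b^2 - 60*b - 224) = (b^2 + 3*b + 2)/(b^2 - b - 56)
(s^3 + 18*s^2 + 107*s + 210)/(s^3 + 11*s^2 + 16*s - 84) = (s + 5)/(s - 2)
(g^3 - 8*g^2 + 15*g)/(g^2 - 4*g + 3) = g*(g - 5)/(g - 1)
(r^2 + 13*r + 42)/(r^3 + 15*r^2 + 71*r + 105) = (r + 6)/(r^2 + 8*r + 15)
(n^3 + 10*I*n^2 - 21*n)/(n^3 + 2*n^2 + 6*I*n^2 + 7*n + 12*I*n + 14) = n*(n + 3*I)/(n^2 + n*(2 - I) - 2*I)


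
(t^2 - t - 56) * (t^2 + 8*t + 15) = t^4 + 7*t^3 - 49*t^2 - 463*t - 840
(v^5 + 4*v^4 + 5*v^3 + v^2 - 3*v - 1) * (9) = 9*v^5 + 36*v^4 + 45*v^3 + 9*v^2 - 27*v - 9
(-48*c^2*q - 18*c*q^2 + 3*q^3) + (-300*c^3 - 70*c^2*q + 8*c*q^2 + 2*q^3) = -300*c^3 - 118*c^2*q - 10*c*q^2 + 5*q^3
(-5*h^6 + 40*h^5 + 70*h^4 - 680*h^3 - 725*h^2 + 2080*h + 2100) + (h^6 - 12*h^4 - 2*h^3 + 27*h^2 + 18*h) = -4*h^6 + 40*h^5 + 58*h^4 - 682*h^3 - 698*h^2 + 2098*h + 2100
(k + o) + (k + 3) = 2*k + o + 3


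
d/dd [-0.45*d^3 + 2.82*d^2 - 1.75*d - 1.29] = -1.35*d^2 + 5.64*d - 1.75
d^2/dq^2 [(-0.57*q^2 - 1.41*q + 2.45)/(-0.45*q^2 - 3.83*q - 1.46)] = (-1.39374*q^3 - 5.22369*q^2 - 30.89367*q - 81.997162)/(0.091125*q^6 + 2.326725*q^5 + 20.689965*q^4 + 71.279747*q^3 + 67.127442*q^2 + 24.492084*q + 3.112136)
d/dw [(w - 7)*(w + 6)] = 2*w - 1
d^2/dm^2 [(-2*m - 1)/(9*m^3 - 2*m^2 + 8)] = 2*(-m^2*(2*m + 1)*(27*m - 4)^2 + (54*m^2 - 8*m + (2*m + 1)*(27*m - 2))*(9*m^3 - 2*m^2 + 8))/(9*m^3 - 2*m^2 + 8)^3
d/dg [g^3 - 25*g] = 3*g^2 - 25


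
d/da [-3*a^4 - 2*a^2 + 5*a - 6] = -12*a^3 - 4*a + 5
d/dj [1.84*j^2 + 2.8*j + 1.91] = 3.68*j + 2.8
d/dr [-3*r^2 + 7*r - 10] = 7 - 6*r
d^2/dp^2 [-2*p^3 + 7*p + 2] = -12*p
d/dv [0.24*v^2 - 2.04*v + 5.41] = 0.48*v - 2.04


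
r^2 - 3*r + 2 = (r - 2)*(r - 1)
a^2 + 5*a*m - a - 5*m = (a - 1)*(a + 5*m)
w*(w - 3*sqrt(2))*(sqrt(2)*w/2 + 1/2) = sqrt(2)*w^3/2 - 5*w^2/2 - 3*sqrt(2)*w/2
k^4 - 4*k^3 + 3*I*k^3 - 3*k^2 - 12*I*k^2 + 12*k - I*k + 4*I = (k - 4)*(k + I)^3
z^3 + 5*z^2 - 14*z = z*(z - 2)*(z + 7)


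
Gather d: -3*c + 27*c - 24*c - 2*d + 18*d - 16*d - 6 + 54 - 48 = 0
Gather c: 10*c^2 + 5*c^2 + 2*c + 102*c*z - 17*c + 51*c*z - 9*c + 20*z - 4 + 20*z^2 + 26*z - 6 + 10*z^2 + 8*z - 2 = 15*c^2 + c*(153*z - 24) + 30*z^2 + 54*z - 12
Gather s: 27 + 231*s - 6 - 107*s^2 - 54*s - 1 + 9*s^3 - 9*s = 9*s^3 - 107*s^2 + 168*s + 20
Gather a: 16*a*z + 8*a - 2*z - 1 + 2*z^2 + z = a*(16*z + 8) + 2*z^2 - z - 1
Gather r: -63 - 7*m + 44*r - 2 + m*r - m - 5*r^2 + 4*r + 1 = -8*m - 5*r^2 + r*(m + 48) - 64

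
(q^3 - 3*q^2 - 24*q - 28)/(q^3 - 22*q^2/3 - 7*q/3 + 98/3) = 3*(q + 2)/(3*q - 7)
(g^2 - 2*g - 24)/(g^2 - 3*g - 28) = (g - 6)/(g - 7)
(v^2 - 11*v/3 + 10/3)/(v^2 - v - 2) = (v - 5/3)/(v + 1)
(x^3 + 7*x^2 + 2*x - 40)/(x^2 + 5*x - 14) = (x^2 + 9*x + 20)/(x + 7)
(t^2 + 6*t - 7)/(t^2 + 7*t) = (t - 1)/t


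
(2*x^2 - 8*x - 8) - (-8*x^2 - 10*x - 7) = 10*x^2 + 2*x - 1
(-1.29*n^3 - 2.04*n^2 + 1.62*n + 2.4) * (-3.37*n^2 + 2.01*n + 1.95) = 4.3473*n^5 + 4.2819*n^4 - 12.0753*n^3 - 8.8098*n^2 + 7.983*n + 4.68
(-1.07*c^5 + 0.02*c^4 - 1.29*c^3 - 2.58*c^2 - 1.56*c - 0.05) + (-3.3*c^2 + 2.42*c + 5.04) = -1.07*c^5 + 0.02*c^4 - 1.29*c^3 - 5.88*c^2 + 0.86*c + 4.99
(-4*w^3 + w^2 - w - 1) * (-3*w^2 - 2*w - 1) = 12*w^5 + 5*w^4 + 5*w^3 + 4*w^2 + 3*w + 1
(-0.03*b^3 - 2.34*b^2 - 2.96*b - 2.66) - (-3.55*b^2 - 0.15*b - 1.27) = -0.03*b^3 + 1.21*b^2 - 2.81*b - 1.39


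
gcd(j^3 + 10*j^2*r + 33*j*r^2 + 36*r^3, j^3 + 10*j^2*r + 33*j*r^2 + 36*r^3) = j^3 + 10*j^2*r + 33*j*r^2 + 36*r^3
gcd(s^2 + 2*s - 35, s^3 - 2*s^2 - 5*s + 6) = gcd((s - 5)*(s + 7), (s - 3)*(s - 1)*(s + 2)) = 1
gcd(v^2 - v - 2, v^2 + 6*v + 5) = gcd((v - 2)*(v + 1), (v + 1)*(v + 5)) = v + 1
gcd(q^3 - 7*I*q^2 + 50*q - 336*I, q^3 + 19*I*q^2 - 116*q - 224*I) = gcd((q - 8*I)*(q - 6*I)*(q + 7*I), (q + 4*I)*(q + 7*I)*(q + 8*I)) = q + 7*I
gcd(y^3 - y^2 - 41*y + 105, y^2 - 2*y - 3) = y - 3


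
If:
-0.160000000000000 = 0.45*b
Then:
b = -0.36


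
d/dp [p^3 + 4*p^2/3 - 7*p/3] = 3*p^2 + 8*p/3 - 7/3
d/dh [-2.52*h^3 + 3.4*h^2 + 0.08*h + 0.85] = -7.56*h^2 + 6.8*h + 0.08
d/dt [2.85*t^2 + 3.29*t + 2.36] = 5.7*t + 3.29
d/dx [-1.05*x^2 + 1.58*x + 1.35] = 1.58 - 2.1*x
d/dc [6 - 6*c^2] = -12*c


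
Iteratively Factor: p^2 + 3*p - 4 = (p - 1)*(p + 4)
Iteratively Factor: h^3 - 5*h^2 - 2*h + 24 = (h - 3)*(h^2 - 2*h - 8) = (h - 4)*(h - 3)*(h + 2)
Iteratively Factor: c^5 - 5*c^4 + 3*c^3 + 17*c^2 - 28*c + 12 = (c - 1)*(c^4 - 4*c^3 - c^2 + 16*c - 12) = (c - 2)*(c - 1)*(c^3 - 2*c^2 - 5*c + 6) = (c - 2)*(c - 1)*(c + 2)*(c^2 - 4*c + 3) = (c - 2)*(c - 1)^2*(c + 2)*(c - 3)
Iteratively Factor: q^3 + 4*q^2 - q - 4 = (q + 4)*(q^2 - 1) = (q + 1)*(q + 4)*(q - 1)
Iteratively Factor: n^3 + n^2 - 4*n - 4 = (n + 2)*(n^2 - n - 2) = (n + 1)*(n + 2)*(n - 2)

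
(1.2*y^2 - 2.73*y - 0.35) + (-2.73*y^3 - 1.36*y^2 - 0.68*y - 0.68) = -2.73*y^3 - 0.16*y^2 - 3.41*y - 1.03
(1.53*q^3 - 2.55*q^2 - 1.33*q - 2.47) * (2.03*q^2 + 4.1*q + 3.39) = 3.1059*q^5 + 1.0965*q^4 - 7.9682*q^3 - 19.1116*q^2 - 14.6357*q - 8.3733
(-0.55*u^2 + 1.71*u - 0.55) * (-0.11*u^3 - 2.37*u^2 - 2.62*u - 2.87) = 0.0605*u^5 + 1.1154*u^4 - 2.5512*u^3 - 1.5982*u^2 - 3.4667*u + 1.5785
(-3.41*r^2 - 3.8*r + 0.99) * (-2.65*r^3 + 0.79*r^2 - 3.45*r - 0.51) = 9.0365*r^5 + 7.3761*r^4 + 6.139*r^3 + 15.6312*r^2 - 1.4775*r - 0.5049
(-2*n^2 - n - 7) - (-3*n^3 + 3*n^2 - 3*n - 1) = 3*n^3 - 5*n^2 + 2*n - 6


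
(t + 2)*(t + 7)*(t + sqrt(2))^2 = t^4 + 2*sqrt(2)*t^3 + 9*t^3 + 16*t^2 + 18*sqrt(2)*t^2 + 18*t + 28*sqrt(2)*t + 28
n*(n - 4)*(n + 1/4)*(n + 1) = n^4 - 11*n^3/4 - 19*n^2/4 - n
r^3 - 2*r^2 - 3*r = r*(r - 3)*(r + 1)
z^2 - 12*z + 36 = (z - 6)^2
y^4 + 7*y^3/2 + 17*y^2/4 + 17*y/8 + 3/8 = (y + 1/2)^2*(y + 1)*(y + 3/2)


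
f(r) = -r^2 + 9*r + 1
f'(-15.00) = 39.00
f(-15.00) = -359.00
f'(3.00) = 3.00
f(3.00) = 19.00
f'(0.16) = 8.68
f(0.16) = 2.41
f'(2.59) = 3.82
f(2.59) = 17.60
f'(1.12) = 6.76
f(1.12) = 9.83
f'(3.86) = 1.28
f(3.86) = 20.84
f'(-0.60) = 10.20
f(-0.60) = -4.76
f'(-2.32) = 13.64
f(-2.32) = -25.26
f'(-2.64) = 14.28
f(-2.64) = -29.73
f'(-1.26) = 11.52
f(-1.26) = -11.93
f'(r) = 9 - 2*r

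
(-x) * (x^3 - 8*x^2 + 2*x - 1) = -x^4 + 8*x^3 - 2*x^2 + x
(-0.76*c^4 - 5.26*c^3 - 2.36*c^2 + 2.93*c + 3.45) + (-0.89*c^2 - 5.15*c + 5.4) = -0.76*c^4 - 5.26*c^3 - 3.25*c^2 - 2.22*c + 8.85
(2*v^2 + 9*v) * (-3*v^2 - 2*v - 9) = -6*v^4 - 31*v^3 - 36*v^2 - 81*v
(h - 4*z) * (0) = 0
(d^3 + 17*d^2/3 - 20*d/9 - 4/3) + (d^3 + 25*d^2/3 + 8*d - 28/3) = 2*d^3 + 14*d^2 + 52*d/9 - 32/3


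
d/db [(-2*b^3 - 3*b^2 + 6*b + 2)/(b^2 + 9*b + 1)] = (-2*b^4 - 36*b^3 - 39*b^2 - 10*b - 12)/(b^4 + 18*b^3 + 83*b^2 + 18*b + 1)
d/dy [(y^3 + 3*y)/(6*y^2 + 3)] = (2*y^4 - 3*y^2 + 3)/(3*(4*y^4 + 4*y^2 + 1))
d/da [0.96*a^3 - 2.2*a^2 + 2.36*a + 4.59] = 2.88*a^2 - 4.4*a + 2.36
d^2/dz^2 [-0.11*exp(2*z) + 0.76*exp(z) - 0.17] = (0.76 - 0.44*exp(z))*exp(z)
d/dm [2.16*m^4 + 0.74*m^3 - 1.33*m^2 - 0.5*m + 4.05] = 8.64*m^3 + 2.22*m^2 - 2.66*m - 0.5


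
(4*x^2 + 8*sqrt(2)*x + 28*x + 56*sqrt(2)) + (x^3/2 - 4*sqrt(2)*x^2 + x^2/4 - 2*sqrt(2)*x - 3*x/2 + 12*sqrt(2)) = x^3/2 - 4*sqrt(2)*x^2 + 17*x^2/4 + 6*sqrt(2)*x + 53*x/2 + 68*sqrt(2)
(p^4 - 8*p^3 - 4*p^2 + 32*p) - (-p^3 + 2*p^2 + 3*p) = p^4 - 7*p^3 - 6*p^2 + 29*p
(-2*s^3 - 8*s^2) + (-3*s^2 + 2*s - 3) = -2*s^3 - 11*s^2 + 2*s - 3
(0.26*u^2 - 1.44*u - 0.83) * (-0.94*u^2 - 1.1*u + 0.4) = -0.2444*u^4 + 1.0676*u^3 + 2.4682*u^2 + 0.337*u - 0.332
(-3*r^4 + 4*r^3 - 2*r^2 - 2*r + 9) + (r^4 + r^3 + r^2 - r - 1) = -2*r^4 + 5*r^3 - r^2 - 3*r + 8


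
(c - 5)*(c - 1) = c^2 - 6*c + 5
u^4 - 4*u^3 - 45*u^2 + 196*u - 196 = (u - 7)*(u - 2)^2*(u + 7)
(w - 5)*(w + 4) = w^2 - w - 20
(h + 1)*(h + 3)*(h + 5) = h^3 + 9*h^2 + 23*h + 15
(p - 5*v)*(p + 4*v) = p^2 - p*v - 20*v^2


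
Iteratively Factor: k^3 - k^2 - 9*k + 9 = (k + 3)*(k^2 - 4*k + 3) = (k - 3)*(k + 3)*(k - 1)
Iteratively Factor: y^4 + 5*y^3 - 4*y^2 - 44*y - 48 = (y + 4)*(y^3 + y^2 - 8*y - 12) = (y - 3)*(y + 4)*(y^2 + 4*y + 4) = (y - 3)*(y + 2)*(y + 4)*(y + 2)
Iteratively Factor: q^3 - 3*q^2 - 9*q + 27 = (q + 3)*(q^2 - 6*q + 9) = (q - 3)*(q + 3)*(q - 3)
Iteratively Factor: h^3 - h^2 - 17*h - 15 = (h + 1)*(h^2 - 2*h - 15) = (h + 1)*(h + 3)*(h - 5)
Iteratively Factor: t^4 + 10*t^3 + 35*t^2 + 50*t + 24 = (t + 2)*(t^3 + 8*t^2 + 19*t + 12) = (t + 1)*(t + 2)*(t^2 + 7*t + 12) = (t + 1)*(t + 2)*(t + 4)*(t + 3)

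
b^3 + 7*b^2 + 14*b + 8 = (b + 1)*(b + 2)*(b + 4)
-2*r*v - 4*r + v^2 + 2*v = (-2*r + v)*(v + 2)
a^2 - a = a*(a - 1)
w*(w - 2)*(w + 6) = w^3 + 4*w^2 - 12*w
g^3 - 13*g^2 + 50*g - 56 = (g - 7)*(g - 4)*(g - 2)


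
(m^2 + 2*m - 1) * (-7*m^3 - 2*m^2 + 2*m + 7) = -7*m^5 - 16*m^4 + 5*m^3 + 13*m^2 + 12*m - 7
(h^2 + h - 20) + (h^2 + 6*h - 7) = 2*h^2 + 7*h - 27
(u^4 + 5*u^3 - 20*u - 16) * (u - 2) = u^5 + 3*u^4 - 10*u^3 - 20*u^2 + 24*u + 32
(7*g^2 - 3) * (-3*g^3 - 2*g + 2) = -21*g^5 - 5*g^3 + 14*g^2 + 6*g - 6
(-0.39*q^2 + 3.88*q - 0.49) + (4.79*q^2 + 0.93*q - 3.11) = 4.4*q^2 + 4.81*q - 3.6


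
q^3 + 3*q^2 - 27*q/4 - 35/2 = (q - 5/2)*(q + 2)*(q + 7/2)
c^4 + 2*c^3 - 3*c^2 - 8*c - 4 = (c - 2)*(c + 1)^2*(c + 2)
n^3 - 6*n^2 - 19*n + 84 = (n - 7)*(n - 3)*(n + 4)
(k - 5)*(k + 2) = k^2 - 3*k - 10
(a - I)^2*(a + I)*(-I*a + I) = -I*a^4 - a^3 + I*a^3 + a^2 - I*a^2 - a + I*a + 1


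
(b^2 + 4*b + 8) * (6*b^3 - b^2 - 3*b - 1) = 6*b^5 + 23*b^4 + 41*b^3 - 21*b^2 - 28*b - 8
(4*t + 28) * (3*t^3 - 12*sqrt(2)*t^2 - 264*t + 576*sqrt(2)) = 12*t^4 - 48*sqrt(2)*t^3 + 84*t^3 - 1056*t^2 - 336*sqrt(2)*t^2 - 7392*t + 2304*sqrt(2)*t + 16128*sqrt(2)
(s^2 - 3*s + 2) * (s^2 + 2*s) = s^4 - s^3 - 4*s^2 + 4*s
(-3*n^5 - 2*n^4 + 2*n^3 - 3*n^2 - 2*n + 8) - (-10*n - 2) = -3*n^5 - 2*n^4 + 2*n^3 - 3*n^2 + 8*n + 10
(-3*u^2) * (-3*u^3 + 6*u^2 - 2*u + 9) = 9*u^5 - 18*u^4 + 6*u^3 - 27*u^2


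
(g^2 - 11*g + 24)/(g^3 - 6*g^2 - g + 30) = (g - 8)/(g^2 - 3*g - 10)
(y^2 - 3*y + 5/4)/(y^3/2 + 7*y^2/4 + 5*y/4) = (4*y^2 - 12*y + 5)/(y*(2*y^2 + 7*y + 5))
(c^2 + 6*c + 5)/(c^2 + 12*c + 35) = (c + 1)/(c + 7)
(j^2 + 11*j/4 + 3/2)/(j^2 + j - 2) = (j + 3/4)/(j - 1)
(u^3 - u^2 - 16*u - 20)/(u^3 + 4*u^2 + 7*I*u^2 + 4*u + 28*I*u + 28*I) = (u - 5)/(u + 7*I)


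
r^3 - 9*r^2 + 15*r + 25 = (r - 5)^2*(r + 1)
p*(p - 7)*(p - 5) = p^3 - 12*p^2 + 35*p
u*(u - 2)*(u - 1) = u^3 - 3*u^2 + 2*u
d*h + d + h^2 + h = (d + h)*(h + 1)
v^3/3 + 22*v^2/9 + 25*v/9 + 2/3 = (v/3 + 1/3)*(v + 1/3)*(v + 6)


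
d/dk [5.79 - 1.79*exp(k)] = -1.79*exp(k)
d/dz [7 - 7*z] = -7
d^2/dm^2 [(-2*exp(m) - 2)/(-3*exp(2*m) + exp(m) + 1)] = (18*exp(3*m) + 78*exp(2*m) + 18*exp(m) + 24)*exp(2*m)/(27*exp(6*m) - 27*exp(5*m) - 18*exp(4*m) + 17*exp(3*m) + 6*exp(2*m) - 3*exp(m) - 1)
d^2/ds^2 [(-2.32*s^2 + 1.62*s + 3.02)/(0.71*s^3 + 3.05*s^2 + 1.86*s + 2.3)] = (-2.339024*s^6 + 4.89985200000002*s^5 + 57.699996*s^4 + 209.860876*s^3 + 258.393852*s^2 + 5.01900000000003*s - 59.880936)/(0.357911*s^9 + 4.612515*s^8 + 22.627203*s^7 + 56.017895*s^6 + 89.160798*s^5 + 114.06687*s^4 + 95.989956*s^3 + 72.27474*s^2 + 29.5182*s + 12.167)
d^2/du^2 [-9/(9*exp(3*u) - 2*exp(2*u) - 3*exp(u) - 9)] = 9*(2*(-27*exp(2*u) + 4*exp(u) + 3)^2*exp(u) + (81*exp(2*u) - 8*exp(u) - 3)*(-9*exp(3*u) + 2*exp(2*u) + 3*exp(u) + 9))*exp(u)/(-9*exp(3*u) + 2*exp(2*u) + 3*exp(u) + 9)^3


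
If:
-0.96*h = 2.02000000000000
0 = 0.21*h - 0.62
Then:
No Solution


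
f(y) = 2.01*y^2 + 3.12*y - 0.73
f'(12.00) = 51.36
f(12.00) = 326.15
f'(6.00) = 27.24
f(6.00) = 90.35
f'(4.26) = 20.25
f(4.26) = 49.04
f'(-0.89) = -0.46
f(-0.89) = -1.91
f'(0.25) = 4.12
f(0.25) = 0.18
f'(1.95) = 10.96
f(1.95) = 13.00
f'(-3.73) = -11.87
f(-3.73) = 15.60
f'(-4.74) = -15.93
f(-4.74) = 29.64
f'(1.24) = 8.10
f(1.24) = 6.23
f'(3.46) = 17.03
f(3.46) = 34.13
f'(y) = 4.02*y + 3.12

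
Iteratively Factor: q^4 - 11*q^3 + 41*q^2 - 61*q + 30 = (q - 1)*(q^3 - 10*q^2 + 31*q - 30) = (q - 3)*(q - 1)*(q^2 - 7*q + 10) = (q - 5)*(q - 3)*(q - 1)*(q - 2)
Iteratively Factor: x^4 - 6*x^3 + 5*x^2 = (x - 5)*(x^3 - x^2) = x*(x - 5)*(x^2 - x) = x^2*(x - 5)*(x - 1)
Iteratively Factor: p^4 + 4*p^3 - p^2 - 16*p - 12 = (p - 2)*(p^3 + 6*p^2 + 11*p + 6) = (p - 2)*(p + 3)*(p^2 + 3*p + 2) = (p - 2)*(p + 1)*(p + 3)*(p + 2)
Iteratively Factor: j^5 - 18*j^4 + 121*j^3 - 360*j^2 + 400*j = (j - 5)*(j^4 - 13*j^3 + 56*j^2 - 80*j) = (j - 5)^2*(j^3 - 8*j^2 + 16*j) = j*(j - 5)^2*(j^2 - 8*j + 16) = j*(j - 5)^2*(j - 4)*(j - 4)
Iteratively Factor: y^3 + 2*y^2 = (y)*(y^2 + 2*y) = y^2*(y + 2)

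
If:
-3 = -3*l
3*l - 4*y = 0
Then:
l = 1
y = 3/4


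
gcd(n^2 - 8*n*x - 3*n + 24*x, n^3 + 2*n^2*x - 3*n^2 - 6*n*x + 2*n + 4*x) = 1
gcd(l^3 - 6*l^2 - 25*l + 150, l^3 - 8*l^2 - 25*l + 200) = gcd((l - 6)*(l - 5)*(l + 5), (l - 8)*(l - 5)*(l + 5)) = l^2 - 25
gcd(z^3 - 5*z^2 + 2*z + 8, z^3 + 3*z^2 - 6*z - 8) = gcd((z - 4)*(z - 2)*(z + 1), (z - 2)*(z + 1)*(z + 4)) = z^2 - z - 2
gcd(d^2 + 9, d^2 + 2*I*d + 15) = d - 3*I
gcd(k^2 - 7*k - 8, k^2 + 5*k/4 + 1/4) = k + 1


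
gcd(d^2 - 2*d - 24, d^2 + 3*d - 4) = d + 4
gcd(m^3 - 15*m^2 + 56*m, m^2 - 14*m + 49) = m - 7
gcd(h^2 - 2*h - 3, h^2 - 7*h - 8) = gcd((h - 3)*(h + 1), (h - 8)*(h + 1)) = h + 1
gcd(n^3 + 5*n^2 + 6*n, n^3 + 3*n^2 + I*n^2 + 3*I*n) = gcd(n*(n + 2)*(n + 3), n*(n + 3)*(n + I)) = n^2 + 3*n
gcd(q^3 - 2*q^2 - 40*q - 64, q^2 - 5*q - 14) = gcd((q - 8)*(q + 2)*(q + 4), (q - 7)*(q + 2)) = q + 2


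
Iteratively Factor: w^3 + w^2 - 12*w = (w + 4)*(w^2 - 3*w) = w*(w + 4)*(w - 3)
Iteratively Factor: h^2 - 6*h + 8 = (h - 2)*(h - 4)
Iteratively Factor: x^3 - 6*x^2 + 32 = (x + 2)*(x^2 - 8*x + 16) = (x - 4)*(x + 2)*(x - 4)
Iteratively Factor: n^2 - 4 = (n + 2)*(n - 2)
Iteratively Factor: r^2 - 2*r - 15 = (r - 5)*(r + 3)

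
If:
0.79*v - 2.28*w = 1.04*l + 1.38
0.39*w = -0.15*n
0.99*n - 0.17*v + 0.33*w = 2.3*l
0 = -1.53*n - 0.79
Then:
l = -0.33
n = -0.52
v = 1.88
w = 0.20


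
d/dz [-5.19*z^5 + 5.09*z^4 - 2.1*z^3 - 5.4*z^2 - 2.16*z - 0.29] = -25.95*z^4 + 20.36*z^3 - 6.3*z^2 - 10.8*z - 2.16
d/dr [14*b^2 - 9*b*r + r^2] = -9*b + 2*r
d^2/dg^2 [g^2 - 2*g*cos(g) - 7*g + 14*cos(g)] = 2*g*cos(g) + 4*sin(g) - 14*cos(g) + 2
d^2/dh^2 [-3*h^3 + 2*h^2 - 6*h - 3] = 4 - 18*h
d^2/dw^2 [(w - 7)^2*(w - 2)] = 6*w - 32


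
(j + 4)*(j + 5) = j^2 + 9*j + 20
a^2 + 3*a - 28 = (a - 4)*(a + 7)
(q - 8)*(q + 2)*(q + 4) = q^3 - 2*q^2 - 40*q - 64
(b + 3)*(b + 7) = b^2 + 10*b + 21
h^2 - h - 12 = (h - 4)*(h + 3)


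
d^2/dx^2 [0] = 0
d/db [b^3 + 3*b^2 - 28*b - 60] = 3*b^2 + 6*b - 28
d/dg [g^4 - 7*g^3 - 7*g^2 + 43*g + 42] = 4*g^3 - 21*g^2 - 14*g + 43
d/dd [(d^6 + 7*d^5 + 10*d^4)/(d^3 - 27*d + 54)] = d^3*(3*d^4 + 23*d^3 - 56*d^2 - 600*d - 720)/(d^5 + 3*d^4 - 45*d^3 - 27*d^2 + 648*d - 972)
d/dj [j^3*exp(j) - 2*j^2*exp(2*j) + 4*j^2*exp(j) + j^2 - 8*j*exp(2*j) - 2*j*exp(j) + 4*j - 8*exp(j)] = j^3*exp(j) - 4*j^2*exp(2*j) + 7*j^2*exp(j) - 20*j*exp(2*j) + 6*j*exp(j) + 2*j - 8*exp(2*j) - 10*exp(j) + 4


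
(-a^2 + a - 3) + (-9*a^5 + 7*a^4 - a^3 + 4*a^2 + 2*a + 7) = -9*a^5 + 7*a^4 - a^3 + 3*a^2 + 3*a + 4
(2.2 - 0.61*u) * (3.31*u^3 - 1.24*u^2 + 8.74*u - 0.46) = -2.0191*u^4 + 8.0384*u^3 - 8.0594*u^2 + 19.5086*u - 1.012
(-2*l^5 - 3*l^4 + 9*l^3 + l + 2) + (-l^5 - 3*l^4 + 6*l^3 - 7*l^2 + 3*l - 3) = -3*l^5 - 6*l^4 + 15*l^3 - 7*l^2 + 4*l - 1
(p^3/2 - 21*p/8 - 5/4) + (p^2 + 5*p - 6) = p^3/2 + p^2 + 19*p/8 - 29/4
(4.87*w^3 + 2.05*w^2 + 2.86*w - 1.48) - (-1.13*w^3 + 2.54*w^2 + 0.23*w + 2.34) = 6.0*w^3 - 0.49*w^2 + 2.63*w - 3.82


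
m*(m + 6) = m^2 + 6*m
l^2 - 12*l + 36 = (l - 6)^2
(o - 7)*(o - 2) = o^2 - 9*o + 14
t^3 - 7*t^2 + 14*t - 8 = (t - 4)*(t - 2)*(t - 1)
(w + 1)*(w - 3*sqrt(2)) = w^2 - 3*sqrt(2)*w + w - 3*sqrt(2)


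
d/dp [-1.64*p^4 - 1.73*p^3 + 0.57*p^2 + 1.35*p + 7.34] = -6.56*p^3 - 5.19*p^2 + 1.14*p + 1.35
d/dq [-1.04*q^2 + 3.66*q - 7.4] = 3.66 - 2.08*q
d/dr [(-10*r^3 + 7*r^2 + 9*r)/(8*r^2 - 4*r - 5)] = 5*(-16*r^4 + 16*r^3 + 10*r^2 - 14*r - 9)/(64*r^4 - 64*r^3 - 64*r^2 + 40*r + 25)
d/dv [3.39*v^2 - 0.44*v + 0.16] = 6.78*v - 0.44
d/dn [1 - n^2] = -2*n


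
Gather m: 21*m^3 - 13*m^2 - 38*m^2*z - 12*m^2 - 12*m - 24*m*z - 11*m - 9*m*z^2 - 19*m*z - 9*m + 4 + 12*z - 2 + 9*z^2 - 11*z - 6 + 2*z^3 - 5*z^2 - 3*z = 21*m^3 + m^2*(-38*z - 25) + m*(-9*z^2 - 43*z - 32) + 2*z^3 + 4*z^2 - 2*z - 4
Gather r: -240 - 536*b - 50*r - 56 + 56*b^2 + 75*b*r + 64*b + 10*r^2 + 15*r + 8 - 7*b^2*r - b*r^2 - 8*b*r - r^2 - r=56*b^2 - 472*b + r^2*(9 - b) + r*(-7*b^2 + 67*b - 36) - 288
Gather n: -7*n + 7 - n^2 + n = -n^2 - 6*n + 7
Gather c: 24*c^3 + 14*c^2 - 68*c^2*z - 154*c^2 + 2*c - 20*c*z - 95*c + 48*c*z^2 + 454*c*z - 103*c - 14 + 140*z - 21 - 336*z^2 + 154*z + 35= 24*c^3 + c^2*(-68*z - 140) + c*(48*z^2 + 434*z - 196) - 336*z^2 + 294*z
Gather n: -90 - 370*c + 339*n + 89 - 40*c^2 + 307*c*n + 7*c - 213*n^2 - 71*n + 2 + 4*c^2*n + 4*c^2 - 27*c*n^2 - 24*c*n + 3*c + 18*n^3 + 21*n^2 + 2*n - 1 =-36*c^2 - 360*c + 18*n^3 + n^2*(-27*c - 192) + n*(4*c^2 + 283*c + 270)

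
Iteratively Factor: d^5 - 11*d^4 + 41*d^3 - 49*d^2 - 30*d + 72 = (d - 2)*(d^4 - 9*d^3 + 23*d^2 - 3*d - 36) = (d - 2)*(d + 1)*(d^3 - 10*d^2 + 33*d - 36) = (d - 3)*(d - 2)*(d + 1)*(d^2 - 7*d + 12) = (d - 4)*(d - 3)*(d - 2)*(d + 1)*(d - 3)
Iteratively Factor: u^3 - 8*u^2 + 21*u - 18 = (u - 2)*(u^2 - 6*u + 9) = (u - 3)*(u - 2)*(u - 3)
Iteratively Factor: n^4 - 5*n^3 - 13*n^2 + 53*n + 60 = (n + 1)*(n^3 - 6*n^2 - 7*n + 60) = (n + 1)*(n + 3)*(n^2 - 9*n + 20) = (n - 5)*(n + 1)*(n + 3)*(n - 4)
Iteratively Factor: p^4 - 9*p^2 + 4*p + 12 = (p + 3)*(p^3 - 3*p^2 + 4) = (p - 2)*(p + 3)*(p^2 - p - 2) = (p - 2)*(p + 1)*(p + 3)*(p - 2)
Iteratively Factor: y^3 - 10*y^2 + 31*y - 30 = (y - 5)*(y^2 - 5*y + 6) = (y - 5)*(y - 3)*(y - 2)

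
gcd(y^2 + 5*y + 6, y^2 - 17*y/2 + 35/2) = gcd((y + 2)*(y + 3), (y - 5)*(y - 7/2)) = 1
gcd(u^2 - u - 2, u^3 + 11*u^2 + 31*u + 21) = u + 1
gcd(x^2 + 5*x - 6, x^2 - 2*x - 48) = x + 6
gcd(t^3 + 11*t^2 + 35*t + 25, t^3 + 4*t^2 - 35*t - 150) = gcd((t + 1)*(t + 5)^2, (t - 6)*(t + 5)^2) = t^2 + 10*t + 25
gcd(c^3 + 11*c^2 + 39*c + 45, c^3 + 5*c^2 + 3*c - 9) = c^2 + 6*c + 9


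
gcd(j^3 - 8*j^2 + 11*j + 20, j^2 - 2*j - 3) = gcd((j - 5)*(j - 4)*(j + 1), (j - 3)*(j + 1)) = j + 1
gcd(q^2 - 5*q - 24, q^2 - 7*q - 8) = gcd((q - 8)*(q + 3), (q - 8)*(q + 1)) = q - 8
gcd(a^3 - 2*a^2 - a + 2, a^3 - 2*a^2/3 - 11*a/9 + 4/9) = a + 1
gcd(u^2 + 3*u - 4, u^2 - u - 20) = u + 4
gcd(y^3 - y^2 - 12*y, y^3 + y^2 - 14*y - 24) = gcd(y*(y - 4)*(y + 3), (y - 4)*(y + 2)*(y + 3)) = y^2 - y - 12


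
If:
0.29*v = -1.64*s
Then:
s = -0.176829268292683*v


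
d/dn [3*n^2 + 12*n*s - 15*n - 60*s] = 6*n + 12*s - 15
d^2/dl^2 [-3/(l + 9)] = -6/(l + 9)^3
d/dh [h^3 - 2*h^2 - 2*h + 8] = 3*h^2 - 4*h - 2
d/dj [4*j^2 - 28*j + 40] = 8*j - 28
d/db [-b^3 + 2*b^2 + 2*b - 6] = -3*b^2 + 4*b + 2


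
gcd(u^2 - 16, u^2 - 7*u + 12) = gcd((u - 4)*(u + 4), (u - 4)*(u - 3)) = u - 4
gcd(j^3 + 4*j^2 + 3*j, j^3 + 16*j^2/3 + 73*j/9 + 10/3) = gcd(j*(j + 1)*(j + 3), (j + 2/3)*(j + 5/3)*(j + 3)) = j + 3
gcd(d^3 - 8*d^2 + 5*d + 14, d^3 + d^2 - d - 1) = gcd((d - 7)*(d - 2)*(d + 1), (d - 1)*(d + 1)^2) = d + 1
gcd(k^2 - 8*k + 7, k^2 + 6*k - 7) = k - 1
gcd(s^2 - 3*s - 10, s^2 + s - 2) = s + 2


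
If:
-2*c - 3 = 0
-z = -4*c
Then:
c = -3/2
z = -6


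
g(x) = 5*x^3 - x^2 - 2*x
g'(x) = 15*x^2 - 2*x - 2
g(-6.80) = -1604.80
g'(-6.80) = 705.20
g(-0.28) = 0.37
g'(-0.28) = -0.26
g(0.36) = -0.62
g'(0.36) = -0.78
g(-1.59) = -19.45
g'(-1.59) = 39.10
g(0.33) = -0.59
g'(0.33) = -1.03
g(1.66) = 16.80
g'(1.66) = 36.01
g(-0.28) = 0.37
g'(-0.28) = -0.26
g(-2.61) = -90.49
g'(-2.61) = 105.40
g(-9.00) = -3708.00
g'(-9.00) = 1231.00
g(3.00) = 120.00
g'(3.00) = 127.00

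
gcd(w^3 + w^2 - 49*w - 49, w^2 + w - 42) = w + 7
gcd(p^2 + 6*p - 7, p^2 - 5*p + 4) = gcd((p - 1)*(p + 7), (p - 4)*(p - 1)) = p - 1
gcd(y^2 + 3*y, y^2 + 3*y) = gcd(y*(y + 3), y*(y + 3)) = y^2 + 3*y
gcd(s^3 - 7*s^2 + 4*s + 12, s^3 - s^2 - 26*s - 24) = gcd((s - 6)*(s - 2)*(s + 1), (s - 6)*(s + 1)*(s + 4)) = s^2 - 5*s - 6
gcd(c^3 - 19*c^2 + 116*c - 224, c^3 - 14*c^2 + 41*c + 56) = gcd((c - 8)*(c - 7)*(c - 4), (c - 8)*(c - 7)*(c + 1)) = c^2 - 15*c + 56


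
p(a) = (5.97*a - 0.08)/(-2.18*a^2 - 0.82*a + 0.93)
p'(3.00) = 0.27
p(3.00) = -0.84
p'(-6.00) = 0.09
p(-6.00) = 0.49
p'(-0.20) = 6.00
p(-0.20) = -1.27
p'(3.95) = 0.16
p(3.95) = -0.65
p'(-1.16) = 21.14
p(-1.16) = 6.66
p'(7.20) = 0.05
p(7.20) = -0.36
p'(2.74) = 0.33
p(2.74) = -0.92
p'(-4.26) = 0.20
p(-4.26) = 0.73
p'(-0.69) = 56.87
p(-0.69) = -9.17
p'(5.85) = 0.07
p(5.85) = -0.44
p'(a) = (4.36*a + 0.82)*(5.97*a - 0.08)/(-2.18*a^2 - 0.82*a + 0.93)^2 + 5.97/(-2.18*a^2 - 0.82*a + 0.93)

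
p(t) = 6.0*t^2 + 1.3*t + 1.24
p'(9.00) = 109.30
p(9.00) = 498.94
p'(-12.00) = -142.70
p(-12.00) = 849.64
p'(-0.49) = -4.58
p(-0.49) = 2.04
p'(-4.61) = -54.02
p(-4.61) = 122.76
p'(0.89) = 11.98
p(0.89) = 7.15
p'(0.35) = 5.50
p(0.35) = 2.43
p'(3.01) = 37.42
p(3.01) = 59.51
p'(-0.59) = -5.78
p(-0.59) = 2.56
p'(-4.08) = -47.66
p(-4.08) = 95.81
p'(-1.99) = -22.58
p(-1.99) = 22.41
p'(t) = 12.0*t + 1.3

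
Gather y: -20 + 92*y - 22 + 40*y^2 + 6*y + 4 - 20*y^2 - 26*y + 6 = 20*y^2 + 72*y - 32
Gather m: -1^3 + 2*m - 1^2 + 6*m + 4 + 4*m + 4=12*m + 6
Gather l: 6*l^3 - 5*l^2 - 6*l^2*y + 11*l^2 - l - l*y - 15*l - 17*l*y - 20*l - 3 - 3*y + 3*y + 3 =6*l^3 + l^2*(6 - 6*y) + l*(-18*y - 36)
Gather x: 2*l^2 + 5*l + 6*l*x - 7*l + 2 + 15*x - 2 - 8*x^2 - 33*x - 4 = 2*l^2 - 2*l - 8*x^2 + x*(6*l - 18) - 4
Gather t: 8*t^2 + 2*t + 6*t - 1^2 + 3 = 8*t^2 + 8*t + 2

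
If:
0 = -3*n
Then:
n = 0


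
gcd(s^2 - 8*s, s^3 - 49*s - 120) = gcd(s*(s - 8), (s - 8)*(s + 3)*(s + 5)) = s - 8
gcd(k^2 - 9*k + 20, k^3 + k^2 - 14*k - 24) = k - 4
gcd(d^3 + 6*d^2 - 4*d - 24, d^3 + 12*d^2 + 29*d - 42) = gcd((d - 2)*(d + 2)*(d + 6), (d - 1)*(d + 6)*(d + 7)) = d + 6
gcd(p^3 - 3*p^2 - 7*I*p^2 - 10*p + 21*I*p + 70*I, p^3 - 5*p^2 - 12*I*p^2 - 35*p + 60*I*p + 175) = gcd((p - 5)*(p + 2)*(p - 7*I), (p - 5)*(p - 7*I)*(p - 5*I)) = p^2 + p*(-5 - 7*I) + 35*I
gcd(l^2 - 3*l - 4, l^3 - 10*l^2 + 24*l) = l - 4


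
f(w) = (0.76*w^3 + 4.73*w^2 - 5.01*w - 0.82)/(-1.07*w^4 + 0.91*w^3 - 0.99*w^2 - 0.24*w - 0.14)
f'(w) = (2.28*w^2 + 9.46*w - 5.01)/(-1.07*w^4 + 0.91*w^3 - 0.99*w^2 - 0.24*w - 0.14) + (0.76*w^3 + 4.73*w^2 - 5.01*w - 0.82)*(4.28*w^3 - 2.73*w^2 + 1.98*w + 0.24)/(-1.07*w^4 + 0.91*w^3 - 0.99*w^2 - 0.24*w - 0.14)^2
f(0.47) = 4.78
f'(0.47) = -11.12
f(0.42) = 5.33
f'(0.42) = -11.02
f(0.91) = 0.73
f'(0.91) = -6.25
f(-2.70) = -0.40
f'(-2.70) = -0.36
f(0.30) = 6.58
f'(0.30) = -9.34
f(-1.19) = -2.14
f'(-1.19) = -3.08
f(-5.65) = -0.03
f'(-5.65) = -0.03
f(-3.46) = -0.21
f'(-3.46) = -0.17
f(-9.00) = 0.02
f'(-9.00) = -0.01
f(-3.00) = -0.30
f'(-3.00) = -0.26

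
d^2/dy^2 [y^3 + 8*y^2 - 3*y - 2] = 6*y + 16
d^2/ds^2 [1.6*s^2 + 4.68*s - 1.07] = 3.20000000000000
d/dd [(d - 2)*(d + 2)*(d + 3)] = 3*d^2 + 6*d - 4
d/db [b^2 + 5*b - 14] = 2*b + 5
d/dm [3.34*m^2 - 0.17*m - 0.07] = 6.68*m - 0.17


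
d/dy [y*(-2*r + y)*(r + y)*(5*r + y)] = -10*r^3 - 14*r^2*y + 12*r*y^2 + 4*y^3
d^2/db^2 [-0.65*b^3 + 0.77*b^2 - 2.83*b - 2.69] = 1.54 - 3.9*b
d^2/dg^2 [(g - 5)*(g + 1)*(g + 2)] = 6*g - 4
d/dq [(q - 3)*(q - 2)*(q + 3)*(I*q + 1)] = 4*I*q^3 + q^2*(3 - 6*I) + q*(-4 - 18*I) - 9 + 18*I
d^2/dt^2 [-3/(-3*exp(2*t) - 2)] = (108*exp(2*t) - 72)*exp(2*t)/(3*exp(2*t) + 2)^3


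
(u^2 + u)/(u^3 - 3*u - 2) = u/(u^2 - u - 2)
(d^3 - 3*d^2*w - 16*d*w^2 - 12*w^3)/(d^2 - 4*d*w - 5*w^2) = (-d^2 + 4*d*w + 12*w^2)/(-d + 5*w)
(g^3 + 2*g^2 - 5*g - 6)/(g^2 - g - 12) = (g^2 - g - 2)/(g - 4)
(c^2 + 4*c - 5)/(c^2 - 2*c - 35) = (c - 1)/(c - 7)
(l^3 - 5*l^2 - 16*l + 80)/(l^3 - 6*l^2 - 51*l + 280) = (l^2 - 16)/(l^2 - l - 56)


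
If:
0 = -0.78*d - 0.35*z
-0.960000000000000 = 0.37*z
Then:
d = 1.16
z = -2.59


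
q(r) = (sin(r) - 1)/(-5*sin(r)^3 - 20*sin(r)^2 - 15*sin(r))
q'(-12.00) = -0.13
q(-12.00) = 0.03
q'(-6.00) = -0.71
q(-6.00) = 0.12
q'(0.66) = -0.09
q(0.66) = 0.02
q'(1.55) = -0.00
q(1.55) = 0.00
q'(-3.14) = 26282.27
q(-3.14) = -42.01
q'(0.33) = -0.50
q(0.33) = 0.09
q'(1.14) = -0.01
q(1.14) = 0.00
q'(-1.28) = 32.50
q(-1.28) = -4.77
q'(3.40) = 0.66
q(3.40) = -0.48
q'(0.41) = -0.30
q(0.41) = 0.06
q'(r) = (sin(r) - 1)*(15*sin(r)^2*cos(r) + 40*sin(r)*cos(r) + 15*cos(r))/(-5*sin(r)^3 - 20*sin(r)^2 - 15*sin(r))^2 + cos(r)/(-5*sin(r)^3 - 20*sin(r)^2 - 15*sin(r)) = (2*sin(r)^3 + sin(r)^2 - 8*sin(r) - 3)*cos(r)/(5*(sin(r) + 1)^2*(sin(r) + 3)^2*sin(r)^2)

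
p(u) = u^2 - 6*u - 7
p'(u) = 2*u - 6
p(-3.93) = 32.02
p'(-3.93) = -13.86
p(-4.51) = 40.40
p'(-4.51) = -15.02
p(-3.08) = 20.97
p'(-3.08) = -12.16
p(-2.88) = 18.57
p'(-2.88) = -11.76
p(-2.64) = 15.81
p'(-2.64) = -11.28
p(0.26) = -8.49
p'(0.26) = -5.48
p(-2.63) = 15.70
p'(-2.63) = -11.26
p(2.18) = -15.33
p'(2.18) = -1.64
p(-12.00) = 209.00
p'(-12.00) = -30.00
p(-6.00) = 65.00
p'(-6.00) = -18.00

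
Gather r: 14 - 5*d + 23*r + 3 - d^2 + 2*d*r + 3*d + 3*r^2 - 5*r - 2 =-d^2 - 2*d + 3*r^2 + r*(2*d + 18) + 15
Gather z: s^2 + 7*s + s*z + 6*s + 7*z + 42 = s^2 + 13*s + z*(s + 7) + 42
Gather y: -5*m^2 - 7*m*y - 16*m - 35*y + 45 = -5*m^2 - 16*m + y*(-7*m - 35) + 45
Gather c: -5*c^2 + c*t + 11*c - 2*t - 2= -5*c^2 + c*(t + 11) - 2*t - 2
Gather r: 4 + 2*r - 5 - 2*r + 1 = 0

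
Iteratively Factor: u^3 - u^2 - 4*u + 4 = (u - 1)*(u^2 - 4) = (u - 1)*(u + 2)*(u - 2)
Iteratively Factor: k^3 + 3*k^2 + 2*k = (k)*(k^2 + 3*k + 2) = k*(k + 2)*(k + 1)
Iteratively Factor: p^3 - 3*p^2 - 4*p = (p - 4)*(p^2 + p) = (p - 4)*(p + 1)*(p)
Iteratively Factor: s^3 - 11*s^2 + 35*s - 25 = (s - 5)*(s^2 - 6*s + 5) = (s - 5)*(s - 1)*(s - 5)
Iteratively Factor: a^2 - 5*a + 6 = (a - 3)*(a - 2)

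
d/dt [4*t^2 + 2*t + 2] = 8*t + 2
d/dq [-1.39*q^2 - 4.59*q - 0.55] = -2.78*q - 4.59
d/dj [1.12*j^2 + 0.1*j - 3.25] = 2.24*j + 0.1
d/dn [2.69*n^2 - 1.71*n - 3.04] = 5.38*n - 1.71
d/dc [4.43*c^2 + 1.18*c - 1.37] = 8.86*c + 1.18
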